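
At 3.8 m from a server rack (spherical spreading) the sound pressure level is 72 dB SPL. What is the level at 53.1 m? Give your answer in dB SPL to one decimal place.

Point-source attenuation: ΔL = 20·log₁₀(r₂/r₁) = 20·log₁₀(53.1/3.8) = 22.906 dB.
L₂ = 72 − 20·log₁₀(53.1/3.8) = 72 − 22.906 = 49.09 dB SPL.

49.1 dB SPL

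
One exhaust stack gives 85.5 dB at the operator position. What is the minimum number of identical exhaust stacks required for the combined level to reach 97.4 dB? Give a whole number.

Need L₁ + 10·log₁₀ N ≥ 97.4, i.e. log₁₀ N ≥ 1.19.
N ≥ 10^(11.9/10) = 15.488, so N = 16.

16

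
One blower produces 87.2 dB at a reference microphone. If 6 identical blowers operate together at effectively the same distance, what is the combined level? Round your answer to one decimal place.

L_total = L₁ + 10·log₁₀ N for N identical incoherent sources.
L_total = 87.2 + 10·log₁₀(6) = 87.2 + 7.782 = 94.98 dB.

95.0 dB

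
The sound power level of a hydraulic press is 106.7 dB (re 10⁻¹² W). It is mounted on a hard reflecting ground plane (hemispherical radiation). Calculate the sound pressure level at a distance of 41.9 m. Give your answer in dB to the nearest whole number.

66 dB

Free-field hemispherical radiation: L_p = L_w − 10·log₁₀(2π·r²), r = 41.9 m.
2π·r² = 1.103e+04 m², 10·log₁₀ of that is 40.426 dB.
L_p = 106.7 − 40.426 = 66.27 dB.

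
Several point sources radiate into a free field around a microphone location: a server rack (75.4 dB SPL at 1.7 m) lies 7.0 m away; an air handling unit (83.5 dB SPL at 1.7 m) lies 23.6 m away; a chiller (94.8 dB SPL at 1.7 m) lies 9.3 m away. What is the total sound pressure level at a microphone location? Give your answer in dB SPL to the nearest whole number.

Apply inverse-square spreading to bring every level to the receiver, then sum 10^(L/10).
server rack: 75.4 − 20·log₁₀(7.0/1.7) = 75.4 − 12.29 = 63.11 dB SPL.
air handling unit: 83.5 − 20·log₁₀(23.6/1.7) = 83.5 − 22.85 = 60.65 dB SPL.
chiller: 94.8 − 20·log₁₀(9.3/1.7) = 94.8 − 14.76 = 80.04 dB SPL.
Σ 10^(L/10) = 1.041e+08 → L_total = 10·log₁₀(1.041e+08) = 80.18 dB SPL.

80 dB SPL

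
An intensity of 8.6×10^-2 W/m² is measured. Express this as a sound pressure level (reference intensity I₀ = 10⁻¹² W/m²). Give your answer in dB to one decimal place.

Dividing by I₀ shifts the exponent by 12: I/I₀ = 8.6×10^10.
L = 10·(0.9345 + 10) = 109.34 dB.

109.3 dB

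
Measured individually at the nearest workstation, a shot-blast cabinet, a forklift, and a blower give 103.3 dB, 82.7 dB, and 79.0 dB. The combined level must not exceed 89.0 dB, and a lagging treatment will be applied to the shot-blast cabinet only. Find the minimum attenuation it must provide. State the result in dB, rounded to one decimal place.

Everything except the shot-blast cabinet sums to 10^(82.7/10) + 10^(79.0/10) = 2.656e+08 in linear terms, 84.24 dB.
The limit corresponds to 10^(89.0/10) = 7.943e+08; subtracting the fixed part leaves 5.287e+08 for the shot-blast cabinet, i.e. 87.23 dB.
So the shot-blast cabinet must be reduced from 103.3 to 87.23 dB: IL = 16.07 dB.

16.1 dB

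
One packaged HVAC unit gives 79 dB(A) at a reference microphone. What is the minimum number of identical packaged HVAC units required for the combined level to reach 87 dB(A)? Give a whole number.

7

N identical sources give L₁ + 10·log₁₀ N, so require 10·log₁₀ N ≥ 87 − 79 = 8.0 dB.
N ≥ 10^(8.0/10) = 6.310, so N = 7.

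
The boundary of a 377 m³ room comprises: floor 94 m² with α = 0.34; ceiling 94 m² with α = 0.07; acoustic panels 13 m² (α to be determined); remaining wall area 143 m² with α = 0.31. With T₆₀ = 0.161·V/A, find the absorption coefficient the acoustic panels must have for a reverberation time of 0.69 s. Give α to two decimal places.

A = 0.161·V/T₆₀ = 0.161·377/0.69 = 87.97 m² sabins.
Absorption from the other surfaces = 94·0.34 + 94·0.07 + 143·0.31 = 82.87 m², so the acoustic panels must supply 5.10 m² over 13 m².
α = 5.10/13 = 0.392.

0.39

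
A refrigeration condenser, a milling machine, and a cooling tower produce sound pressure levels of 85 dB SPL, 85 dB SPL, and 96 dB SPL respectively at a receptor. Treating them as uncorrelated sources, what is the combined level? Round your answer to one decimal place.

96.6 dB SPL

Incoherent sources combine by intensity addition: L_total = 10·log₁₀(Σ 10^(L_i/10)).
Σ 10^(L/10) = 10^(85/10) + 10^(85/10) + 10^(96/10) = 4.614e+09.
L_total = 10·log₁₀(4.614e+09) = 96.64 dB SPL.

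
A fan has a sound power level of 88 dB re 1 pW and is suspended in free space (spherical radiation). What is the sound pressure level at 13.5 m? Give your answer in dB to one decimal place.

54.4 dB

The power spreads over a sphere of area 4π·r², so L_p = L_w − 10·log₁₀(4π·r²).
4π·r² = 2290 m², 10·log₁₀ of that is 33.599 dB.
L_p = 88 − 33.599 = 54.40 dB.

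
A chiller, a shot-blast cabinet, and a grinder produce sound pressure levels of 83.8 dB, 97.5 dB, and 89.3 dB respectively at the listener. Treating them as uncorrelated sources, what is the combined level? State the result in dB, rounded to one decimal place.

For uncorrelated sources the intensities add, so convert each level to linear form, sum, and take 10·log₁₀ of the total.
Σ 10^(L/10) = 10^(83.8/10) + 10^(97.5/10) + 10^(89.3/10) = 6.714e+09.
L_total = 10·log₁₀(6.714e+09) = 98.27 dB.

98.3 dB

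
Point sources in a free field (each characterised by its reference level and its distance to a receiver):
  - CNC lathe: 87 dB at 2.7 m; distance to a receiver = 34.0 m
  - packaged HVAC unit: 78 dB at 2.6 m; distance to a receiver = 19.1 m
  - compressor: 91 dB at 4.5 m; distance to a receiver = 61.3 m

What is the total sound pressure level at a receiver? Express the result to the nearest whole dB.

First find each source's level at the receiver (point-source: −20·log₁₀(r/r_ref)), then combine on an intensity basis.
CNC lathe: 87 − 20·log₁₀(34.0/2.7) = 87 − 22.00 = 65.00 dB.
packaged HVAC unit: 78 − 20·log₁₀(19.1/2.6) = 78 − 17.32 = 60.68 dB.
compressor: 91 − 20·log₁₀(61.3/4.5) = 91 − 22.68 = 68.32 dB.
Σ 10^(L/10) = 1.111e+07 → L_total = 10·log₁₀(1.111e+07) = 70.46 dB.

70 dB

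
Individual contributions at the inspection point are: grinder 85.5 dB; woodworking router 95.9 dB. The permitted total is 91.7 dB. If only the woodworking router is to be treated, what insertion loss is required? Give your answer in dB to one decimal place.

Everything except the woodworking router sums to 10^(85.5/10) = 3.548e+08 in linear terms, 85.50 dB.
The limit corresponds to 10^(91.7/10) = 1.479e+09; subtracting the fixed part leaves 1.124e+09 for the woodworking router, i.e. 90.51 dB.
So the woodworking router must be reduced from 95.9 to 90.51 dB: IL = 5.39 dB.

5.4 dB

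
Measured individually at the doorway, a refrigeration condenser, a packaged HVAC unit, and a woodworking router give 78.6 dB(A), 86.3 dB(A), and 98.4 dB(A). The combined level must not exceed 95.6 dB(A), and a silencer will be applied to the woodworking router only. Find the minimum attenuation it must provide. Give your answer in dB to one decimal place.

3.4 dB

Everything except the woodworking router sums to 10^(78.6/10) + 10^(86.3/10) = 4.990e+08 in linear terms, 86.98 dB(A).
To meet 95.6 dB(A) overall, the treated woodworking router may contribute at most 10^(95.6/10) − 4.990e+08 = 3.132e+09, i.e. 94.96 dB(A).
Required insertion loss = 98.4 − 94.96 = 3.44 dB.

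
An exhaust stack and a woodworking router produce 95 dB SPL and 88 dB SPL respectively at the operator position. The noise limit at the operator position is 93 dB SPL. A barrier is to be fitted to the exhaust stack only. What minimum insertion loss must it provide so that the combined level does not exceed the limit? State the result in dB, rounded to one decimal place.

Everything except the exhaust stack sums to 10^(88/10) = 6.310e+08 in linear terms, 88.00 dB SPL.
The limit corresponds to 10^(93/10) = 1.995e+09; subtracting the fixed part leaves 1.364e+09 for the exhaust stack, i.e. 91.35 dB SPL.
Required insertion loss = 95 − 91.35 = 3.65 dB.

3.7 dB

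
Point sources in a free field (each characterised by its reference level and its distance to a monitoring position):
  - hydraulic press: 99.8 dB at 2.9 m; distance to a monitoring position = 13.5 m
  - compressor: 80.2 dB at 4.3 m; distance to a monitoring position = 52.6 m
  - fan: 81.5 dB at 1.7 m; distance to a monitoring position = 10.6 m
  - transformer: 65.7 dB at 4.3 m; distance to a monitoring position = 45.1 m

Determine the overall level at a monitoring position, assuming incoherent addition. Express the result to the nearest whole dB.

86 dB

Propagate each source to the receiver with L = L_ref − 20·log₁₀(r/r_ref), then add intensities.
hydraulic press: 99.8 − 20·log₁₀(13.5/2.9) = 99.8 − 13.36 = 86.44 dB.
compressor: 80.2 − 20·log₁₀(52.6/4.3) = 80.2 − 21.75 = 58.45 dB.
fan: 81.5 − 20·log₁₀(10.6/1.7) = 81.5 − 15.90 = 65.60 dB.
transformer: 65.7 − 20·log₁₀(45.1/4.3) = 65.7 − 20.41 = 45.29 dB.
Σ 10^(L/10) = 4.451e+08 → L_total = 10·log₁₀(4.451e+08) = 86.48 dB.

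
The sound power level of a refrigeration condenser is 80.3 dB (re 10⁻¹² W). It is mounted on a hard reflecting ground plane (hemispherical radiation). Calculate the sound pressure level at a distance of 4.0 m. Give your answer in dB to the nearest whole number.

60 dB

Free-field hemispherical radiation: L_p = L_w − 10·log₁₀(2π·r²), r = 4.0 m.
2π·r² = 100.5 m², 10·log₁₀ of that is 20.023 dB.
L_p = 80.3 − 20.023 = 60.28 dB.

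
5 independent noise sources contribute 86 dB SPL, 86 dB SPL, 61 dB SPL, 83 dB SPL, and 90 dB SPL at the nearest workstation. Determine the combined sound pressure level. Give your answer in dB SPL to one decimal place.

Incoherent sources combine by intensity addition: L_total = 10·log₁₀(Σ 10^(L_i/10)).
Σ 10^(L/10) = 10^(86/10) + 10^(86/10) + 10^(61/10) + 10^(83/10) + 10^(90/10) = 1.997e+09.
L_total = 10·log₁₀(1.997e+09) = 93.00 dB SPL.

93.0 dB SPL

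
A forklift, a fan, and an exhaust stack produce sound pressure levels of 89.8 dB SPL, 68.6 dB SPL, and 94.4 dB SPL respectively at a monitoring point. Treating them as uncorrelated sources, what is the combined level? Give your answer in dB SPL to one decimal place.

For uncorrelated sources the intensities add, so convert each level to linear form, sum, and take 10·log₁₀ of the total.
Σ 10^(L/10) = 10^(89.8/10) + 10^(68.6/10) + 10^(94.4/10) = 3.716e+09.
L_total = 10·log₁₀(3.716e+09) = 95.70 dB SPL.

95.7 dB SPL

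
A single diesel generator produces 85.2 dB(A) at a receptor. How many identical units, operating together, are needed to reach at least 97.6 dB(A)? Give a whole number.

18

The shortfall is 97.6 − 85.2 = 12.4 dB, and N units add 10·log₁₀ N, so need 10·log₁₀ N ≥ 12.4.
N ≥ 10^(12.4/10) = 17.378, so N = 18.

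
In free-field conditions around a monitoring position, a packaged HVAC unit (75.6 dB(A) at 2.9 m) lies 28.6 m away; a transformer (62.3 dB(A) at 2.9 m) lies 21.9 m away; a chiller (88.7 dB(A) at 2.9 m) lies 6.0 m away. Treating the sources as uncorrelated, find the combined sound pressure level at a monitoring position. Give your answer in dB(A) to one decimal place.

82.4 dB(A)

First find each source's level at the receiver (point-source: −20·log₁₀(r/r_ref)), then combine on an intensity basis.
packaged HVAC unit: 75.6 − 20·log₁₀(28.6/2.9) = 75.6 − 19.88 = 55.72 dB(A).
transformer: 62.3 − 20·log₁₀(21.9/2.9) = 62.3 − 17.56 = 44.74 dB(A).
chiller: 88.7 − 20·log₁₀(6.0/2.9) = 88.7 − 6.32 = 82.38 dB(A).
Σ 10^(L/10) = 1.736e+08 → L_total = 10·log₁₀(1.736e+08) = 82.40 dB(A).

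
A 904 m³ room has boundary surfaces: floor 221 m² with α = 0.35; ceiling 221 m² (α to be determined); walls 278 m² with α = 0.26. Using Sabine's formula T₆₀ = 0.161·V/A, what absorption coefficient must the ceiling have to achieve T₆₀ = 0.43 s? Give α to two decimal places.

0.85

A = 0.161·V/T₆₀ = 0.161·904/0.43 = 338.47 m² sabins.
Absorption from the other surfaces = 221·0.35 + 278·0.26 = 149.63 m², so the ceiling must supply 188.84 m² over 221 m².
α = 188.84/221 = 0.854.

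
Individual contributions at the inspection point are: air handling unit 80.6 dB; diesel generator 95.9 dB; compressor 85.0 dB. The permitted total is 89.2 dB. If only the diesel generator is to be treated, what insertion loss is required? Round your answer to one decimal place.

9.9 dB

Everything except the diesel generator sums to 10^(80.6/10) + 10^(85.0/10) = 4.310e+08 in linear terms, 86.35 dB.
The limit corresponds to 10^(89.2/10) = 8.318e+08; subtracting the fixed part leaves 4.007e+08 for the diesel generator, i.e. 86.03 dB.
So the diesel generator must be reduced from 95.9 to 86.03 dB: IL = 9.87 dB.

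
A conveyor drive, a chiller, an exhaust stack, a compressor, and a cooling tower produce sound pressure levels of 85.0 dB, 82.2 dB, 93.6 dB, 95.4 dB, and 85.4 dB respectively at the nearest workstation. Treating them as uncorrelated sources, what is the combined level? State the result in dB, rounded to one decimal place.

Incoherent sources combine by intensity addition: L_total = 10·log₁₀(Σ 10^(L_i/10)).
Σ 10^(L/10) = 10^(85.0/10) + 10^(82.2/10) + 10^(93.6/10) + 10^(95.4/10) + 10^(85.4/10) = 6.587e+09.
L_total = 10·log₁₀(6.587e+09) = 98.19 dB.

98.2 dB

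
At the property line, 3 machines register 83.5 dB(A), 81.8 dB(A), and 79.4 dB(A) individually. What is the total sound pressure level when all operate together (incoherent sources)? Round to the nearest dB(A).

87 dB(A)

For uncorrelated sources the intensities add, so convert each level to linear form, sum, and take 10·log₁₀ of the total.
Σ 10^(L/10) = 10^(83.5/10) + 10^(81.8/10) + 10^(79.4/10) = 4.623e+08.
L_total = 10·log₁₀(4.623e+08) = 86.65 dB(A).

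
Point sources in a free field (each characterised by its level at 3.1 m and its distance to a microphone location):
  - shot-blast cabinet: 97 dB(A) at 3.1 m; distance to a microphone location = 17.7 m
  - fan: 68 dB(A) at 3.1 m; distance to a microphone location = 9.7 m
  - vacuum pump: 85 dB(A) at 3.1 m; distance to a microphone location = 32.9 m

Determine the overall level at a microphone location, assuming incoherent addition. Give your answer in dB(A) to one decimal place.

Propagate each source to the receiver with L = L_ref − 20·log₁₀(r/r_ref), then add intensities.
shot-blast cabinet: 97 − 20·log₁₀(17.7/3.1) = 97 − 15.13 = 81.87 dB(A).
fan: 68 − 20·log₁₀(9.7/3.1) = 68 − 9.91 = 58.09 dB(A).
vacuum pump: 85 − 20·log₁₀(32.9/3.1) = 85 − 20.52 = 64.48 dB(A).
Σ 10^(L/10) = 1.572e+08 → L_total = 10·log₁₀(1.572e+08) = 81.96 dB(A).

82.0 dB(A)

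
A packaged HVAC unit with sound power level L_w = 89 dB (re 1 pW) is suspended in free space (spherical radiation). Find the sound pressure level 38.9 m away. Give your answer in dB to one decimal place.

46.2 dB

Free-field spherical radiation: L_p = L_w − 10·log₁₀(4π·r²), r = 38.9 m.
4π·r² = 1.902e+04 m², 10·log₁₀ of that is 42.791 dB.
L_p = 89 − 42.791 = 46.21 dB.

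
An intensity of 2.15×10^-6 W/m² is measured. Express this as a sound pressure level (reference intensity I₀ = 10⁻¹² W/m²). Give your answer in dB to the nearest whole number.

Dividing by I₀ shifts the exponent by 12: I/I₀ = 2.15×10^6.
L = 10·(0.3324 + 6) = 63.32 dB.

63 dB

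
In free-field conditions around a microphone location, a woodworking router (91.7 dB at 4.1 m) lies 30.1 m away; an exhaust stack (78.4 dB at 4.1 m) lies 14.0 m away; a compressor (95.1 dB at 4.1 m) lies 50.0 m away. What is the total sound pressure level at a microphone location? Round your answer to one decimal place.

First find each source's level at the receiver (point-source: −20·log₁₀(r/r_ref)), then combine on an intensity basis.
woodworking router: 91.7 − 20·log₁₀(30.1/4.1) = 91.7 − 17.32 = 74.38 dB.
exhaust stack: 78.4 − 20·log₁₀(14.0/4.1) = 78.4 − 10.67 = 67.73 dB.
compressor: 95.1 − 20·log₁₀(50.0/4.1) = 95.1 − 21.72 = 73.38 dB.
Σ 10^(L/10) = 5.514e+07 → L_total = 10·log₁₀(5.514e+07) = 77.41 dB.

77.4 dB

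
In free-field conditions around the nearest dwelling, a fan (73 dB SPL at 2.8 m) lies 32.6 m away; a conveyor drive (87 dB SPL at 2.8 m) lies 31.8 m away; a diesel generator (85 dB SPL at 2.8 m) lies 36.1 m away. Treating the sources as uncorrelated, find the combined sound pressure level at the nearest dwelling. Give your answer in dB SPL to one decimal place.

67.7 dB SPL

Propagate each source to the receiver with L = L_ref − 20·log₁₀(r/r_ref), then add intensities.
fan: 73 − 20·log₁₀(32.6/2.8) = 73 − 21.32 = 51.68 dB SPL.
conveyor drive: 87 − 20·log₁₀(31.8/2.8) = 87 − 21.11 = 65.89 dB SPL.
diesel generator: 85 − 20·log₁₀(36.1/2.8) = 85 − 22.21 = 62.79 dB SPL.
Σ 10^(L/10) = 5.935e+06 → L_total = 10·log₁₀(5.935e+06) = 67.73 dB SPL.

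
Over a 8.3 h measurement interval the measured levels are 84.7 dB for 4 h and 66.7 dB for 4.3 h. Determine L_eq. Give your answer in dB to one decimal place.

Weight each interval's intensity by its duration and average over T = 8.3 h:
Σ tᵢ·10^(Lᵢ/10) = 4·10^(84.7/10) + 4.3·10^(66.7/10) = 1.201e+09.
L_eq = 10·log₁₀(1.201e+09/8.3) = 81.60 dB.

81.6 dB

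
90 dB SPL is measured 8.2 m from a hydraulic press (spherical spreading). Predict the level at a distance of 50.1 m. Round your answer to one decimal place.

74.3 dB SPL

Spherical spreading from a point source gives a 20·log₁₀(r₂/r₁) drop.
L₂ = 90 − 20·log₁₀(50.1/8.2) = 90 − 15.720 = 74.28 dB SPL.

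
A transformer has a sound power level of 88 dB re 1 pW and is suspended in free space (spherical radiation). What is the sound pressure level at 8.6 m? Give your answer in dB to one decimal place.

58.3 dB

The power spreads over a sphere of area 4π·r², so L_p = L_w − 10·log₁₀(4π·r²).
4π·r² = 929.4 m², 10·log₁₀ of that is 29.682 dB.
L_p = 88 − 29.682 = 58.32 dB.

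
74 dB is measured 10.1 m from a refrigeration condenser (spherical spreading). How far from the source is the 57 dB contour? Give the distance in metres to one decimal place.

71.5 m

The 17.0 dB drop corresponds to a distance ratio of 10^(17.0/20) for a point source.
r₂ = 10.1·10^((74−57)/20) = 10.1·10^(17.0/20) = 71.50 m.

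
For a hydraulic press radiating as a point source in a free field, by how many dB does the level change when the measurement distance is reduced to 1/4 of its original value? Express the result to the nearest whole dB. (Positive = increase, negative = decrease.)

+12 dB

With spherical spreading the level changes by −20·log₁₀(r₂/r₁).
ΔL = −20·log₁₀(0.25) = +12.04 dB.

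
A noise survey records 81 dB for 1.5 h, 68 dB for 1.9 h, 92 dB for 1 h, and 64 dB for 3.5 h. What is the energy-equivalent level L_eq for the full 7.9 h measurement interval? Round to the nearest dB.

84 dB

L_eq = 10·log₁₀[(1/T)·Σ tᵢ·10^(Lᵢ/10)] with T = 7.9 h.
Σ tᵢ·10^(Lᵢ/10) = 1.5·10^(81/10) + 1.9·10^(68/10) + 1·10^(92/10) + 3.5·10^(64/10) = 1.795e+09.
L_eq = 10·log₁₀(1.795e+09/7.9) = 83.56 dB.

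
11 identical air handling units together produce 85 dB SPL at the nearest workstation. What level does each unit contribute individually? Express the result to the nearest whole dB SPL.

75 dB SPL

11 equal contributions raise the level by 10·log₁₀ 11 = 10.414 dB, so each unit alone gives 85 − 10.414.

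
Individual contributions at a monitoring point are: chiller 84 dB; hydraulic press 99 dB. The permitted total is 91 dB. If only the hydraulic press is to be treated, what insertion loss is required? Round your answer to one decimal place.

Everything except the hydraulic press sums to 10^(84/10) = 2.512e+08 in linear terms, 84.00 dB.
To meet 91 dB overall, the treated hydraulic press may contribute at most 10^(91/10) − 2.512e+08 = 1.008e+09, i.e. 90.03 dB.
So the hydraulic press must be reduced from 99 to 90.03 dB: IL = 8.97 dB.

9.0 dB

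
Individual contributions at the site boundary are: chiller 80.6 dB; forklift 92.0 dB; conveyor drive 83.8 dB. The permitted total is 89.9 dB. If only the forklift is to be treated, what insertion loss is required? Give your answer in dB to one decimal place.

4.1 dB

The untreated sources together contribute 10^(80.6/10) + 10^(83.8/10) = 3.547e+08, i.e. 85.50 dB.
The limit corresponds to 10^(89.9/10) = 9.772e+08; subtracting the fixed part leaves 6.225e+08 for the forklift, i.e. 87.94 dB.
So the forklift must be reduced from 92.0 to 87.94 dB: IL = 4.06 dB.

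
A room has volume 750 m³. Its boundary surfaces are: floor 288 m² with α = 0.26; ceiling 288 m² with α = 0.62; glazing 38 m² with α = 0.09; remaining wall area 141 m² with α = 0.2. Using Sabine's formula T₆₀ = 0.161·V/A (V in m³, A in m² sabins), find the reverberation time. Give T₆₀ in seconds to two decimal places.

0.42 s

Summing Sᵢαᵢ: 288·0.26 + 288·0.62 + 38·0.09 + 141·0.2 = 285.06 m².
T₆₀ = 0.161 × 750 / 285.06 = 0.424 s.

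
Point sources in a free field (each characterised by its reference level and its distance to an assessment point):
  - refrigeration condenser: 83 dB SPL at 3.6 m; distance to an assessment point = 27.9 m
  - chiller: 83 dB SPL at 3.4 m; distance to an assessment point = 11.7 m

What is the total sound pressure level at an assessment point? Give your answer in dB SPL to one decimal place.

Propagate each source to the receiver with L = L_ref − 20·log₁₀(r/r_ref), then add intensities.
refrigeration condenser: 83 − 20·log₁₀(27.9/3.6) = 83 − 17.79 = 65.21 dB SPL.
chiller: 83 − 20·log₁₀(11.7/3.4) = 83 − 10.73 = 72.27 dB SPL.
Σ 10^(L/10) = 2.017e+07 → L_total = 10·log₁₀(2.017e+07) = 73.05 dB SPL.

73.0 dB SPL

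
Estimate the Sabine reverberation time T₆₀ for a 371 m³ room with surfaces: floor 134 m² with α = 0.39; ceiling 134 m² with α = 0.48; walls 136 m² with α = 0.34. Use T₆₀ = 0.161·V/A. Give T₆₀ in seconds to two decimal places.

0.37 s

Total absorption A = 134·0.39 + 134·0.48 + 136·0.34 = 162.82 m² sabins.
T₆₀ = 0.161·V/A = 0.161·371/162.82 = 0.367 s.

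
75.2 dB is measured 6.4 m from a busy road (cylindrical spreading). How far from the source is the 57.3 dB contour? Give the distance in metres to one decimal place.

394.6 m

The 17.9 dB drop corresponds to a distance ratio of 10^(17.9/10) for a line source.
r₂ = 6.4·10^((75.2−57.3)/10) = 6.4·10^(17.9/10) = 394.62 m.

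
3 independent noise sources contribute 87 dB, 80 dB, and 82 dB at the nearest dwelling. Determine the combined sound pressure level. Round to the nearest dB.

For uncorrelated sources the intensities add, so convert each level to linear form, sum, and take 10·log₁₀ of the total.
Σ 10^(L/10) = 10^(87/10) + 10^(80/10) + 10^(82/10) = 7.597e+08.
L_total = 10·log₁₀(7.597e+08) = 88.81 dB.

89 dB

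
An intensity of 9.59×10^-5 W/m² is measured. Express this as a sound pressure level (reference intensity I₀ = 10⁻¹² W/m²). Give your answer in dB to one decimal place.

79.8 dB

I/I₀ = 9.59×10^-5/10⁻¹² = 9.59×10^7, and L = 10·log₁₀(I/I₀).
L = 10·(0.9818 + 7) = 79.82 dB.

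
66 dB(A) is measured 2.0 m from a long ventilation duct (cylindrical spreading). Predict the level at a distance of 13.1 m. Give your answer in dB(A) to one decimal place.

For a line source, L₂ = L₁ − 10·log₁₀(r₂/r₁).
L₂ = 66 − 10·log₁₀(13.1/2.0) = 66 − 8.162 = 57.84 dB(A).

57.8 dB(A)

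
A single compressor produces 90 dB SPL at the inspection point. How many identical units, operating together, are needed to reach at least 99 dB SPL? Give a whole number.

Need L₁ + 10·log₁₀ N ≥ 99, i.e. log₁₀ N ≥ 0.90.
N ≥ 10^(9.0/10) = 7.943, so N = 8.

8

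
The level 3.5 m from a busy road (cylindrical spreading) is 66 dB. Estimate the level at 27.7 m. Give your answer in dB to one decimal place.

57.0 dB

For a line source, L₂ = L₁ − 10·log₁₀(r₂/r₁).
L₂ = 66 − 10·log₁₀(27.7/3.5) = 66 − 8.984 = 57.02 dB.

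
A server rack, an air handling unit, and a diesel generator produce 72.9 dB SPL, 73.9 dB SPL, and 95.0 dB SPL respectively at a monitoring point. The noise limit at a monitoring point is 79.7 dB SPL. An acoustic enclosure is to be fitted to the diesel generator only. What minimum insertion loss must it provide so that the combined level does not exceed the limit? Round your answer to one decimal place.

18.1 dB

The untreated sources together contribute 10^(72.9/10) + 10^(73.9/10) = 4.405e+07, i.e. 76.44 dB SPL.
To meet 79.7 dB SPL overall, the treated diesel generator may contribute at most 10^(79.7/10) − 4.405e+07 = 4.928e+07, i.e. 76.93 dB SPL.
Required insertion loss = 95.0 − 76.93 = 18.07 dB.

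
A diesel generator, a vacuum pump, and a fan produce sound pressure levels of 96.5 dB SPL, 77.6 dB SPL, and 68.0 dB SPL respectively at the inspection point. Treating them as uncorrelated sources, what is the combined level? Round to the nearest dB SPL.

97 dB SPL

Incoherent sources combine by intensity addition: L_total = 10·log₁₀(Σ 10^(L_i/10)).
Σ 10^(L/10) = 10^(96.5/10) + 10^(77.6/10) + 10^(68.0/10) = 4.531e+09.
L_total = 10·log₁₀(4.531e+09) = 96.56 dB SPL.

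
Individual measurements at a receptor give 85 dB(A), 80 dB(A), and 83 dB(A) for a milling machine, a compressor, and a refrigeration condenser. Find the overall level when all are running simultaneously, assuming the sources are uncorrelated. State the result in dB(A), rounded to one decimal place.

Incoherent sources combine by intensity addition: L_total = 10·log₁₀(Σ 10^(L_i/10)).
Σ 10^(L/10) = 10^(85/10) + 10^(80/10) + 10^(83/10) = 6.158e+08.
L_total = 10·log₁₀(6.158e+08) = 87.89 dB(A).

87.9 dB(A)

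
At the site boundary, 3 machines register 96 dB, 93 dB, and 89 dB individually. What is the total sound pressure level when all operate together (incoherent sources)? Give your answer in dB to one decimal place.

Incoherent sources combine by intensity addition: L_total = 10·log₁₀(Σ 10^(L_i/10)).
Σ 10^(L/10) = 10^(96/10) + 10^(93/10) + 10^(89/10) = 6.771e+09.
L_total = 10·log₁₀(6.771e+09) = 98.31 dB.

98.3 dB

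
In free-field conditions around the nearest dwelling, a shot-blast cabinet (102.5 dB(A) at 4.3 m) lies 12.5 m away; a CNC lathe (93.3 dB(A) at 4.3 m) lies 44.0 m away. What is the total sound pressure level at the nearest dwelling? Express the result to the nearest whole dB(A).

93 dB(A)

First find each source's level at the receiver (point-source: −20·log₁₀(r/r_ref)), then combine on an intensity basis.
shot-blast cabinet: 102.5 − 20·log₁₀(12.5/4.3) = 102.5 − 9.27 = 93.23 dB(A).
CNC lathe: 93.3 − 20·log₁₀(44.0/4.3) = 93.3 − 20.20 = 73.10 dB(A).
Σ 10^(L/10) = 2.125e+09 → L_total = 10·log₁₀(2.125e+09) = 93.27 dB(A).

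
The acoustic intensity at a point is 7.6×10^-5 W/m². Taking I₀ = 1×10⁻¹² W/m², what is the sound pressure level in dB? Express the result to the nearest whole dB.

79 dB

I/I₀ = 7.6×10^-5/10⁻¹² = 7.6×10^7, and L = 10·log₁₀(I/I₀).
L = 10·(0.8808 + 7) = 78.81 dB.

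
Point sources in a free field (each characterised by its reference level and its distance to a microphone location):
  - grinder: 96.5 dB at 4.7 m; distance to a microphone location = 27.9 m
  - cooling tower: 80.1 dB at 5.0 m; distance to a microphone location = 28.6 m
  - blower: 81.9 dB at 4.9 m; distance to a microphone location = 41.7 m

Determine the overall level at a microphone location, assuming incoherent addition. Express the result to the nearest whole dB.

Propagate each source to the receiver with L = L_ref − 20·log₁₀(r/r_ref), then add intensities.
grinder: 96.5 − 20·log₁₀(27.9/4.7) = 96.5 − 15.47 = 81.03 dB.
cooling tower: 80.1 − 20·log₁₀(28.6/5.0) = 80.1 − 15.15 = 64.95 dB.
blower: 81.9 − 20·log₁₀(41.7/4.9) = 81.9 − 18.60 = 63.30 dB.
Σ 10^(L/10) = 1.320e+08 → L_total = 10·log₁₀(1.320e+08) = 81.21 dB.

81 dB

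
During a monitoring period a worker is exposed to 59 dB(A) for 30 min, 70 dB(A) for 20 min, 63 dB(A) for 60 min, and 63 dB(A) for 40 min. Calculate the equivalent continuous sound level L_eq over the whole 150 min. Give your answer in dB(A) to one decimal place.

64.5 dB(A)

L_eq = 10·log₁₀[(1/T)·Σ tᵢ·10^(Lᵢ/10)] with T = 150 min.
Σ tᵢ·10^(Lᵢ/10) = 30·10^(59/10) + 20·10^(70/10) + 60·10^(63/10) + 40·10^(63/10) = 4.234e+08.
L_eq = 10·log₁₀(4.234e+08/150) = 64.51 dB(A).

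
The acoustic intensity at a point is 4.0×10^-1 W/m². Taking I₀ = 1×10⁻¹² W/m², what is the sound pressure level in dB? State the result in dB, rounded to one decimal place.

116.0 dB

L = 10·log₁₀(I/I₀) = 10·log₁₀(4.0×10^-1/10⁻¹²) = 10·log₁₀(4.0×10^11).
L = 10·(0.6021 + 11) = 116.02 dB.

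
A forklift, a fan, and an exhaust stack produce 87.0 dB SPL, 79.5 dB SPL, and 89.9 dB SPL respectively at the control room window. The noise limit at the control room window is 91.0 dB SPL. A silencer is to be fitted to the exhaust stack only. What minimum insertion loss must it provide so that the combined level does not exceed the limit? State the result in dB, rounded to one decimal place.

Fixed contribution from the other sources: Σ 10^(L/10) = 10^(87.0/10) + 10^(79.5/10) = 5.903e+08 (87.71 dB SPL).
To meet 91.0 dB SPL overall, the treated exhaust stack may contribute at most 10^(91.0/10) − 5.903e+08 = 6.686e+08, i.e. 88.25 dB SPL.
So the exhaust stack must be reduced from 89.9 to 88.25 dB SPL: IL = 1.65 dB.

1.6 dB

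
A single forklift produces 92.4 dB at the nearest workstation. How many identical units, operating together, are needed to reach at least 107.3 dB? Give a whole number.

N identical sources give L₁ + 10·log₁₀ N, so require 10·log₁₀ N ≥ 107.3 − 92.4 = 14.9 dB.
N ≥ 10^(14.9/10) = 30.903, so N = 31.

31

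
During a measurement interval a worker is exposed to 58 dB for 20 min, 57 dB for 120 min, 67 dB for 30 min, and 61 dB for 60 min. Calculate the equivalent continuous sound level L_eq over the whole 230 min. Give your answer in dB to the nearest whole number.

The energy average is taken in the linear domain: L_eq = 10·log₁₀[(Σ tᵢ·10^(Lᵢ/10))/T], T = 230 min.
Σ tᵢ·10^(Lᵢ/10) = 20·10^(58/10) + 120·10^(57/10) + 30·10^(67/10) + 60·10^(61/10) = 2.987e+08.
L_eq = 10·log₁₀(2.987e+08/230) = 61.13 dB.

61 dB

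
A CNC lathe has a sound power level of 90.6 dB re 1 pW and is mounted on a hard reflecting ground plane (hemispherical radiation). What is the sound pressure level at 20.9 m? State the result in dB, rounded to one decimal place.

Free-field hemispherical radiation: L_p = L_w − 10·log₁₀(2π·r²), r = 20.9 m.
2π·r² = 2745 m², 10·log₁₀ of that is 34.385 dB.
L_p = 90.6 − 34.385 = 56.22 dB.

56.2 dB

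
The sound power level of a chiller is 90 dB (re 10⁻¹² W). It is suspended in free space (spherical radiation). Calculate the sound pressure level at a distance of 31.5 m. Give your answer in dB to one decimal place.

The power spreads over a sphere of area 4π·r², so L_p = L_w − 10·log₁₀(4π·r²).
4π·r² = 1.247e+04 m², 10·log₁₀ of that is 40.958 dB.
L_p = 90 − 40.958 = 49.04 dB.

49.0 dB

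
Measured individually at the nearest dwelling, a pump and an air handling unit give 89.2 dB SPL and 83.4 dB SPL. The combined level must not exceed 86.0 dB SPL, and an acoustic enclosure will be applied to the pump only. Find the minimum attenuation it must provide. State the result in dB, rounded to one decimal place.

Fixed contribution from the other source: Σ 10^(L/10) = 10^(83.4/10) = 2.188e+08 (83.40 dB SPL).
To meet 86.0 dB SPL overall, the treated pump may contribute at most 10^(86.0/10) − 2.188e+08 = 1.793e+08, i.e. 82.54 dB SPL.
So the pump must be reduced from 89.2 to 82.54 dB SPL: IL = 6.66 dB.

6.7 dB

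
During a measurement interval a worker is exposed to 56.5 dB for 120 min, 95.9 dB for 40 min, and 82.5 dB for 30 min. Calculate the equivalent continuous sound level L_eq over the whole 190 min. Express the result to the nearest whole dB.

89 dB

The energy average is taken in the linear domain: L_eq = 10·log₁₀[(Σ tᵢ·10^(Lᵢ/10))/T], T = 190 min.
Σ tᵢ·10^(Lᵢ/10) = 120·10^(56.5/10) + 40·10^(95.9/10) + 30·10^(82.5/10) = 1.610e+11.
L_eq = 10·log₁₀(1.610e+11/190) = 89.28 dB.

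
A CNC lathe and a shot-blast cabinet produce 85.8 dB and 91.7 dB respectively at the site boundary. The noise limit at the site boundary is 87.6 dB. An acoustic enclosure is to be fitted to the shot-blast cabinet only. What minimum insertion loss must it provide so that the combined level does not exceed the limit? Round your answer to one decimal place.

Everything except the shot-blast cabinet sums to 10^(85.8/10) = 3.802e+08 in linear terms, 85.80 dB.
To meet 87.6 dB overall, the treated shot-blast cabinet may contribute at most 10^(87.6/10) − 3.802e+08 = 1.953e+08, i.e. 82.91 dB.
Required insertion loss = 91.7 − 82.91 = 8.79 dB.

8.8 dB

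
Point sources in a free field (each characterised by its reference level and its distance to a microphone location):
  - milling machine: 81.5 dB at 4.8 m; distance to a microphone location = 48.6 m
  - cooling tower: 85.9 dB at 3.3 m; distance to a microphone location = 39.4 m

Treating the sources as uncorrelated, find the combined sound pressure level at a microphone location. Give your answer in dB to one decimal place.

66.1 dB

Propagate each source to the receiver with L = L_ref − 20·log₁₀(r/r_ref), then add intensities.
milling machine: 81.5 − 20·log₁₀(48.6/4.8) = 81.5 − 20.11 = 61.39 dB.
cooling tower: 85.9 − 20·log₁₀(39.4/3.3) = 85.9 − 21.54 = 64.36 dB.
Σ 10^(L/10) = 4.107e+06 → L_total = 10·log₁₀(4.107e+06) = 66.14 dB.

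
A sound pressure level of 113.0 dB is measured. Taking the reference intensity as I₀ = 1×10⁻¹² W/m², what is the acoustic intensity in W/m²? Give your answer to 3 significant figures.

0.200 W/m²

I = I₀·10^(L/10) = 10⁻¹² × 10^(113.0/10) = 10^(-0.700).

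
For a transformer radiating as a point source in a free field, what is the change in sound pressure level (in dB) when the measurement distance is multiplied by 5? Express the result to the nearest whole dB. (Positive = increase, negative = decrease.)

-14 dB

A point source loses 6 dB per doubling of distance; generally ΔL = −20·log₁₀(r₂/r₁).
ΔL = −20·log₁₀(5) = -13.98 dB.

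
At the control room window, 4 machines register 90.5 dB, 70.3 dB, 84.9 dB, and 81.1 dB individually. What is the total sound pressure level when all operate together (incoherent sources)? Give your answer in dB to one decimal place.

92.0 dB

Incoherent sources combine by intensity addition: L_total = 10·log₁₀(Σ 10^(L_i/10)).
Σ 10^(L/10) = 10^(90.5/10) + 10^(70.3/10) + 10^(84.9/10) + 10^(81.1/10) = 1.571e+09.
L_total = 10·log₁₀(1.571e+09) = 91.96 dB.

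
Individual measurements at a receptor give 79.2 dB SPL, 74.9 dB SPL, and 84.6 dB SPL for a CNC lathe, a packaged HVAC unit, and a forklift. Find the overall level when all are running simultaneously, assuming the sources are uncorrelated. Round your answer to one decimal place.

For uncorrelated sources the intensities add, so convert each level to linear form, sum, and take 10·log₁₀ of the total.
Σ 10^(L/10) = 10^(79.2/10) + 10^(74.9/10) + 10^(84.6/10) = 4.025e+08.
L_total = 10·log₁₀(4.025e+08) = 86.05 dB SPL.

86.0 dB SPL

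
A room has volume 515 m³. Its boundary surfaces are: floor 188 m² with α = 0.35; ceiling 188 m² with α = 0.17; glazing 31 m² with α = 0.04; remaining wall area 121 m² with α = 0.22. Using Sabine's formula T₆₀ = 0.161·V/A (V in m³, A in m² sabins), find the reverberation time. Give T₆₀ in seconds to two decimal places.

0.66 s

A = Σ Sᵢαᵢ = 188·0.35 + 188·0.17 + 31·0.04 + 121·0.22 = 125.62 m².
T₆₀ = 0.161 × 515 / 125.62 = 0.660 s.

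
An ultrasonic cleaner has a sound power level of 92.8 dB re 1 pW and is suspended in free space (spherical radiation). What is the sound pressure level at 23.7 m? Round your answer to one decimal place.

L_p = L_w − 10·log₁₀(4π·r²) with r = 23.7 m.
4π·r² = 7058 m², 10·log₁₀ of that is 38.487 dB.
L_p = 92.8 − 38.487 = 54.31 dB.

54.3 dB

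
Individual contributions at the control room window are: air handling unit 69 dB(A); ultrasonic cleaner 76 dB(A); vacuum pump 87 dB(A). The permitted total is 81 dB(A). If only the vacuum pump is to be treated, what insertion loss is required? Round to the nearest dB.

The untreated sources together contribute 10^(69/10) + 10^(76/10) = 4.775e+07, i.e. 76.79 dB(A).
The limit corresponds to 10^(81/10) = 1.259e+08; subtracting the fixed part leaves 7.814e+07 for the vacuum pump, i.e. 78.93 dB(A).
Required insertion loss = 87 − 78.93 = 8.07 dB.

8 dB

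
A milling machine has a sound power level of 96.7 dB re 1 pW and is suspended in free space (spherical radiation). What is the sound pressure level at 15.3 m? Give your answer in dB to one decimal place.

Free-field spherical radiation: L_p = L_w − 10·log₁₀(4π·r²), r = 15.3 m.
4π·r² = 2942 m², 10·log₁₀ of that is 34.686 dB.
L_p = 96.7 − 34.686 = 62.01 dB.

62.0 dB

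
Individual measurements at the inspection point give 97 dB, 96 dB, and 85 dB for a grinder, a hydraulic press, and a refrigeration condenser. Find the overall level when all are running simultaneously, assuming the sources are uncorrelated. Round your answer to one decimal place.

99.7 dB

For uncorrelated sources the intensities add, so convert each level to linear form, sum, and take 10·log₁₀ of the total.
Σ 10^(L/10) = 10^(97/10) + 10^(96/10) + 10^(85/10) = 9.309e+09.
L_total = 10·log₁₀(9.309e+09) = 99.69 dB.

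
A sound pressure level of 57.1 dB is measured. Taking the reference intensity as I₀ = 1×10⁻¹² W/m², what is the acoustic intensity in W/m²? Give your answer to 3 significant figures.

5.13e-07 W/m²

I/I₀ = 10^(57.1/10) = 5.129e+05, so I = 5.129e+05 × 10⁻¹² W/m².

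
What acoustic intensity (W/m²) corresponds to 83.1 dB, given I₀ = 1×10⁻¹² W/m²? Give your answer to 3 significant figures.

I/I₀ = 10^(83.1/10) = 2.042e+08, so I = 2.042e+08 × 10⁻¹² W/m².

0.000204 W/m²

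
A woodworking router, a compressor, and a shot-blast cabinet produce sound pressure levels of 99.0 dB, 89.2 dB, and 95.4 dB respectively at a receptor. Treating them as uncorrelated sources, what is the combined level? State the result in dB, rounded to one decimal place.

For uncorrelated sources the intensities add, so convert each level to linear form, sum, and take 10·log₁₀ of the total.
Σ 10^(L/10) = 10^(99.0/10) + 10^(89.2/10) + 10^(95.4/10) = 1.224e+10.
L_total = 10·log₁₀(1.224e+10) = 100.88 dB.

100.9 dB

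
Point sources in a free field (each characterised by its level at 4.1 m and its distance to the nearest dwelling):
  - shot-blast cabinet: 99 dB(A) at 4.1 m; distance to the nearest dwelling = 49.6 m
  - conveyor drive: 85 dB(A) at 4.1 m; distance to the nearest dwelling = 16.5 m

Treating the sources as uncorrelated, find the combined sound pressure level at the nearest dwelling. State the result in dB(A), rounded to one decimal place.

Propagate each source to the receiver with L = L_ref − 20·log₁₀(r/r_ref), then add intensities.
shot-blast cabinet: 99 − 20·log₁₀(49.6/4.1) = 99 − 21.65 = 77.35 dB(A).
conveyor drive: 85 − 20·log₁₀(16.5/4.1) = 85 − 12.09 = 72.91 dB(A).
Σ 10^(L/10) = 7.380e+07 → L_total = 10·log₁₀(7.380e+07) = 78.68 dB(A).

78.7 dB(A)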